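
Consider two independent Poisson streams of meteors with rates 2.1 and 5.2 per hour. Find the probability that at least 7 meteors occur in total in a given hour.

0.5940

Independent Poisson processes superpose: combined rate λ = 2.1 + 5.2 = 7.3 per hour.
So μ = 7.3.
P(N ≥ 7) = 1 − P(N ≤ 6) ≈ 0.5940.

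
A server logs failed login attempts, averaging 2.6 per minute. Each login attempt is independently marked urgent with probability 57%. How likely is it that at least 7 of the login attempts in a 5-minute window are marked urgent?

Thinning: the login attempts that are marked urgent themselves form a Poisson process with rate 0.57 × 2.6 = 1.482 per minute.
Over the interval, μ = 1.482 × 5 = 7.41 (a 5-minute window = 5 minutes).
P(N ≥ 7) = 1 − P(N ≤ 6) ≈ 0.6094.

0.6094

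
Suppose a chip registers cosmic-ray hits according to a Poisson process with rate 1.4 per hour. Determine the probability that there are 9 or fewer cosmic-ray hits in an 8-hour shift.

0.3192

Over the interval, μ = 1.4 × 8 = 11.2 (an 8-hour shift = 8 hours).
P(N ≤ 9) = Σ_{j=0}^{9} e^(−μ) μ^j/j! ≈ 0.3192.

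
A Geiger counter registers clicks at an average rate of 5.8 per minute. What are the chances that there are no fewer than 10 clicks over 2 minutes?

Over the interval, μ = 5.8 × 2 = 11.6 (2 minutes).
P(N ≥ 10) = 1 − P(N ≤ 9) = 1 − Σ_{j=0}^{9} e^(−μ) μ^j/j! ≈ 0.7209.

0.7209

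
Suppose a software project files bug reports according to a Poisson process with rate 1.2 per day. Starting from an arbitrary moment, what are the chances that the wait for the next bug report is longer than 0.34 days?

0.6650

The wait for the next event is exponential with rate λ = 1.2 per day.
P(T > 0.34) = e^(−λt) = e^(−1.2 × 0.34) = e^(−0.408) ≈ 0.6650.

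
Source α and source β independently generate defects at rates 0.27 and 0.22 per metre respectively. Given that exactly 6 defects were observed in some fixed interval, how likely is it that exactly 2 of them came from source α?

0.1851

Given the total, each event is independently from source α with probability p = λ_α/(λ_α+λ_β) = 0.27/0.49 ≈ 0.5510.
So K ~ Binomial(6, 0.27/0.49): P(K = 2) = C(6,2) · (0.27/0.49)^2 · (0.22/0.49)^4 ≈ 0.1851.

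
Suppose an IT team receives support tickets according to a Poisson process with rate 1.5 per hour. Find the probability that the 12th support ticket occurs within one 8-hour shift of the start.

Over the interval, μ = 1.5 × 8 = 12 (an 8-hour shift = 8 hours).
The 12th arrival falls in the interval iff at least 12 events occur there: P(S_12 ≤ t) = P(N ≥ 12) = 1 − P(N ≤ 11) ≈ 0.5384.

0.5384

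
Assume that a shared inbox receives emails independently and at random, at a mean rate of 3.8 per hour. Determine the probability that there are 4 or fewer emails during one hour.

With mean μ = 3.8 per hour,
P(N ≤ 4) = Σ_{j=0}^{4} e^(−μ) μ^j/j! ≈ 0.6678.

0.6678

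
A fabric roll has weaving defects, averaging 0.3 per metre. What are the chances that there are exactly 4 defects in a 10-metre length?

0.1680

Over the interval, μ = 0.3 × 10 = 3 (a 10-metre length = 10 metres).
P(N = 4) = e^(−μ) μ^4/4! = e^(−3) · 3^4/24 ≈ 0.1680.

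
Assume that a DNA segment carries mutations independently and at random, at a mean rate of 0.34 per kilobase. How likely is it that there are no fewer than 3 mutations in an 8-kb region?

0.5113

Over the interval, μ = 0.34 × 8 = 2.72 (an 8-kb region = 8 kilobases).
P(N ≥ 3) = 1 − P(N ≤ 2) = 1 − Σ_{j=0}^{2} e^(−μ) μ^j/j! ≈ 0.5113.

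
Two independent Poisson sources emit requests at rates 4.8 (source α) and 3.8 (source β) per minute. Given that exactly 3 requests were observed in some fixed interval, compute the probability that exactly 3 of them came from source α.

Given the total, each event is independently from source α with probability p = λ_α/(λ_α+λ_β) = 4.8/8.6 ≈ 0.5581.
So K ~ Binomial(3, 4.8/8.6): P(K = 3) = C(3,3) · (4.8/8.6)^3 · (3.8/8.6)^0 ≈ 0.1739.

0.1739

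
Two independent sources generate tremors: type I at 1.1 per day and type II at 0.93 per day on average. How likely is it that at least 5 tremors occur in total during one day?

0.0554

Independent Poisson processes superpose: combined rate λ = 1.1 + 0.93 = 2.03 per day.
So μ = 2.03.
P(N ≥ 5) = 1 − P(N ≤ 4) ≈ 0.0554.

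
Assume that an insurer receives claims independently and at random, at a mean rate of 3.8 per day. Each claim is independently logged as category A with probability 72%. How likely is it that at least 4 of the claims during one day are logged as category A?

Thinning: the claims that are logged as category A themselves form a Poisson process with rate 0.72 × 3.8 = 2.736 per day.
So μ = 2.736.
P(N ≥ 4) = 1 − P(N ≤ 3) ≈ 0.2939.

0.2939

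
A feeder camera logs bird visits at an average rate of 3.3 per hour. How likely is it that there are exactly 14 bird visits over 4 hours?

Over the interval, μ = 3.3 × 4 = 13.2 (4 hours).
P(N = 14) = e^(−μ) μ^14/14! = e^(−13.2) · 13.2^14/87178291200 ≈ 0.1035.

0.1035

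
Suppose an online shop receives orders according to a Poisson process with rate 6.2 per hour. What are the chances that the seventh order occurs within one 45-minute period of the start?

0.1886

Over the interval, μ = 6.2 × 0.75 = 4.65 (a 45-minute period = 0.75 hours).
The seventh arrival falls in the interval iff at least 7 events occur there: P(S_7 ≤ t) = P(N ≥ 7) = 1 − P(N ≤ 6) ≈ 0.1886.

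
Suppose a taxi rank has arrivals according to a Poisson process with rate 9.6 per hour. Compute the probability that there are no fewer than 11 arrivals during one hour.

0.3671

With mean μ = 9.6 per hour,
P(N ≥ 11) = 1 − P(N ≤ 10) = 1 − Σ_{j=0}^{10} e^(−μ) μ^j/j! ≈ 0.3671.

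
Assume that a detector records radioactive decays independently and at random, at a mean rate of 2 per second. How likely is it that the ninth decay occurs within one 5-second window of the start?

0.6672

Over the interval, μ = 2 × 5 = 10 (a 5-second window = 5 seconds).
The ninth arrival falls in the interval iff at least 9 events occur there: P(S_9 ≤ t) = P(N ≥ 9) = 1 − P(N ≤ 8) ≈ 0.6672.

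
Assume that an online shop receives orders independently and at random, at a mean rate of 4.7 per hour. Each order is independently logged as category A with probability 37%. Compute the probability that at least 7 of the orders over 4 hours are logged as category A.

Thinning: the orders that are logged as category A themselves form a Poisson process with rate 0.37 × 4.7 = 1.739 per hour.
Over the interval, μ = 1.739 × 4 = 6.956 (4 hours).
P(N ≥ 7) = 1 − P(N ≤ 6) ≈ 0.5437.

0.5437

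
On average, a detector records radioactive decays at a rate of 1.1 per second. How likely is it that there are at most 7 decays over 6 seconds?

0.6581

Over the interval, μ = 1.1 × 6 = 6.6 (6 seconds).
P(N ≤ 7) = Σ_{j=0}^{7} e^(−μ) μ^j/j! ≈ 0.6581.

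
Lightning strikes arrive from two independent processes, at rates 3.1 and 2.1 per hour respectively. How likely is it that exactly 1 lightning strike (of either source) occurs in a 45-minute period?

Independent Poisson processes superpose: combined rate λ = 3.1 + 2.1 = 5.2 per hour.
Over the interval, μ = 5.2 × 0.75 = 3.9 (a 45-minute period = 0.75 hours).
P(N = 1) = e^(−3.9) · 3.9^1/1! ≈ 0.0789.

0.0789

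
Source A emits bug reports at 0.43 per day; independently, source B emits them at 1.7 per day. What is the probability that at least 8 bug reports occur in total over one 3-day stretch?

0.3112

Independent Poisson processes superpose: combined rate λ = 0.43 + 1.7 = 2.13 per day.
Over the interval, μ = 2.13 × 3 = 6.39 (a 3-day stretch = 3 days).
P(N ≥ 8) = 1 − P(N ≤ 7) ≈ 0.3112.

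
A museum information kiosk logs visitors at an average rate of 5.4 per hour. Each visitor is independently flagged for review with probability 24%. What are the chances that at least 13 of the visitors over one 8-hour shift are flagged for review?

Thinning: the visitors that are flagged for review themselves form a Poisson process with rate 0.24 × 5.4 = 1.296 per hour.
Over the interval, μ = 1.296 × 8 = 10.368 (an 8-hour shift = 8 hours).
P(N ≥ 13) = 1 − P(N ≤ 12) ≈ 0.2445.

0.2445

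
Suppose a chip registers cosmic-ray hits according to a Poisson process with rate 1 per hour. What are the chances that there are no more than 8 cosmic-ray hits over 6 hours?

Over the interval, μ = 1 × 6 = 6 (6 hours).
P(N ≤ 8) = Σ_{j=0}^{8} e^(−μ) μ^j/j! ≈ 0.8472.

0.8472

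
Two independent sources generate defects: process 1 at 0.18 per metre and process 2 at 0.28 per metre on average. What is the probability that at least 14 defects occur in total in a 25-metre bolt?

Independent Poisson processes superpose: combined rate λ = 0.18 + 0.28 = 0.46 per metre.
Over the interval, μ = 0.46 × 25 = 11.5 (a 25-metre bolt = 25 metres).
P(N ≥ 14) = 1 − P(N ≤ 13) ≈ 0.2670.

0.2670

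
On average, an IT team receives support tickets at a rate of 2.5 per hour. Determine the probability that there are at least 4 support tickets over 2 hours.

Over the interval, μ = 2.5 × 2 = 5 (2 hours).
P(N ≥ 4) = 1 − P(N ≤ 3) = 1 − Σ_{j=0}^{3} e^(−μ) μ^j/j! ≈ 0.7350.

0.7350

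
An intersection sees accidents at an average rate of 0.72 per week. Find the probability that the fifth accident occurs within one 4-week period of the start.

0.1650

Over the interval, μ = 0.72 × 4 = 2.88 (a 4-week period = 4 weeks).
The fifth arrival falls in the interval iff at least 5 events occur there: P(S_5 ≤ t) = P(N ≥ 5) = 1 − P(N ≤ 4) ≈ 0.1650.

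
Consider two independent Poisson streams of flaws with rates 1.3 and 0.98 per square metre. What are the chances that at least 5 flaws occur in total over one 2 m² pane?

Independent Poisson processes superpose: combined rate λ = 1.3 + 0.98 = 2.28 per square metre.
Over the interval, μ = 2.28 × 2 = 4.56 (a 2 m² pane = 2 square metres).
P(N ≥ 5) = 1 − P(N ≤ 4) ≈ 0.4792.

0.4792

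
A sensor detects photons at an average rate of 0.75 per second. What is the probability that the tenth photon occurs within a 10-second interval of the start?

0.2236

Over the interval, μ = 0.75 × 10 = 7.5 (a 10-second interval = 10 seconds).
The tenth arrival falls in the interval iff at least 10 events occur there: P(S_10 ≤ t) = P(N ≥ 10) = 1 − P(N ≤ 9) ≈ 0.2236.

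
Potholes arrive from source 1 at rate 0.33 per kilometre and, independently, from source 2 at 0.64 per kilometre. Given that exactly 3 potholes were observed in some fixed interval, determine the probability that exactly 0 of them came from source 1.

0.2872

Given the total, each event is independently from source 1 with probability p = λ_1/(λ_1+λ_2) = 0.33/0.97 ≈ 0.3402.
So K ~ Binomial(3, 0.33/0.97): P(K = 0) = C(3,0) · (0.33/0.97)^0 · (0.64/0.97)^3 ≈ 0.2872.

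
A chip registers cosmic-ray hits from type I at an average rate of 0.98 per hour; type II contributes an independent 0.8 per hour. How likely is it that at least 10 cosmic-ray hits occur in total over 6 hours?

0.6238

Independent Poisson processes superpose: combined rate λ = 0.98 + 0.8 = 1.78 per hour.
Over the interval, μ = 1.78 × 6 = 10.68 (6 hours).
P(N ≥ 10) = 1 − P(N ≤ 9) ≈ 0.6238.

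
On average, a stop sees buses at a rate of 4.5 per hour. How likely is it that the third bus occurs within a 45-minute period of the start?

0.6554

Over the interval, μ = 4.5 × 0.75 = 3.375 (a 45-minute period = 0.75 hours).
The third arrival falls in the interval iff at least 3 events occur there: P(S_3 ≤ t) = P(N ≥ 3) = 1 − P(N ≤ 2) ≈ 0.6554.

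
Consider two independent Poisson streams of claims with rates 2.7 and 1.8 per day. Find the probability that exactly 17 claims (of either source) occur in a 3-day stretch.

0.0633

Independent Poisson processes superpose: combined rate λ = 2.7 + 1.8 = 4.5 per day.
Over the interval, μ = 4.5 × 3 = 13.5 (a 3-day stretch = 3 days).
P(N = 17) = e^(−13.5) · 13.5^17/17! ≈ 0.0633.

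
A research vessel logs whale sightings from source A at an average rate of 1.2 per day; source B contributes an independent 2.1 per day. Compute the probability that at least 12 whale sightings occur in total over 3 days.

0.2919

Independent Poisson processes superpose: combined rate λ = 1.2 + 2.1 = 3.3 per day.
Over the interval, μ = 3.3 × 3 = 9.9 (3 days).
P(N ≥ 12) = 1 − P(N ≤ 11) ≈ 0.2919.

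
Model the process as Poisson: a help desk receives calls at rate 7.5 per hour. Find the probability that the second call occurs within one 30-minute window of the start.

0.8883

Over the interval, μ = 7.5 × 0.5 = 3.75 (a 30-minute window = 0.5 hours).
The second arrival falls in the interval iff at least 2 events occur there: P(S_2 ≤ t) = P(N ≥ 2) = 1 − P(N ≤ 1) ≈ 0.8883.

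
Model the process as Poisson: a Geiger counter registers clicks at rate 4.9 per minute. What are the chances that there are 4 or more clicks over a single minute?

With mean μ = 4.9 per minute,
P(N ≥ 4) = 1 − P(N ≤ 3) = 1 − Σ_{j=0}^{3} e^(−μ) μ^j/j! ≈ 0.7207.

0.7207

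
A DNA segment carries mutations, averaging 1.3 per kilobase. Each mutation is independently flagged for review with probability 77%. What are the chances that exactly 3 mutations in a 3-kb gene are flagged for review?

0.2240

Thinning: the mutations that are flagged for review themselves form a Poisson process with rate 0.77 × 1.3 = 1.001 per kilobase.
Over the interval, μ = 1.001 × 3 = 3.003 (a 3-kb gene = 3 kilobases).
P(N = 3) = e^(−3.003) · 3.003^3/3! ≈ 0.2240.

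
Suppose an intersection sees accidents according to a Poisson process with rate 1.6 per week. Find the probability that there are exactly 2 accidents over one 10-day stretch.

Over the interval, μ = 1.6 × 10/7 ≈ 2.28571 (a 10-day stretch = 10/7 weeks).
P(N = 2) = e^(−μ) μ^2/2! = e^(−2.28571) · 2.28571^2/2 ≈ 0.2657.

0.2657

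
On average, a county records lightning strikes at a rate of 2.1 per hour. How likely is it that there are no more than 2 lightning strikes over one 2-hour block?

Over the interval, μ = 2.1 × 2 = 4.2 (a 2-hour block = 2 hours).
P(N ≤ 2) = Σ_{j=0}^{2} e^(−μ) μ^j/j! ≈ 0.2102.

0.2102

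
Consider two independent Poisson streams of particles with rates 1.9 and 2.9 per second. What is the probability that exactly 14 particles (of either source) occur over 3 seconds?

0.1054

Independent Poisson processes superpose: combined rate λ = 1.9 + 2.9 = 4.8 per second.
Over the interval, μ = 4.8 × 3 = 14.4 (3 seconds).
P(N = 14) = e^(−14.4) · 14.4^14/14! ≈ 0.1054.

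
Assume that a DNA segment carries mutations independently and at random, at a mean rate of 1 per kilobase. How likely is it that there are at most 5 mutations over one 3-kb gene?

Over the interval, μ = 1 × 3 = 3 (a 3-kb gene = 3 kilobases).
P(N ≤ 5) = Σ_{j=0}^{5} e^(−μ) μ^j/j! ≈ 0.9161.

0.9161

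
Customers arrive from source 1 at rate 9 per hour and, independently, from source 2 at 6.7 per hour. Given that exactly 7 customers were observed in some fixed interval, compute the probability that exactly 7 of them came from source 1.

0.0203

Given the total, each event is independently from source 1 with probability p = λ_1/(λ_1+λ_2) = 9/15.7 ≈ 0.5732.
So K ~ Binomial(7, 9/15.7): P(K = 7) = C(7,7) · (9/15.7)^7 · (6.7/15.7)^0 ≈ 0.0203.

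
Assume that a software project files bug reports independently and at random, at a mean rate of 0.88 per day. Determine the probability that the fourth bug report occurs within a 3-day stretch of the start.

Over the interval, μ = 0.88 × 3 = 2.64 (a 3-day stretch = 3 days).
The fourth arrival falls in the interval iff at least 4 events occur there: P(S_4 ≤ t) = P(N ≥ 4) = 1 − P(N ≤ 3) ≈ 0.2727.

0.2727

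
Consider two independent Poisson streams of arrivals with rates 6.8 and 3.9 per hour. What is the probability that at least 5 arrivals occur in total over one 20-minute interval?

0.2872

Independent Poisson processes superpose: combined rate λ = 6.8 + 3.9 = 10.7 per hour.
Over the interval, μ = 10.7 × 1/3 ≈ 3.56667 (a 20-minute interval = 1/3 hours).
P(N ≥ 5) = 1 − P(N ≤ 4) ≈ 0.2872.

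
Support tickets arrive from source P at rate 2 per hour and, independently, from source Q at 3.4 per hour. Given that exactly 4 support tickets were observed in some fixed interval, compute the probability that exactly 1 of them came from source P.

0.3698

Given the total, each event is independently from source P with probability p = λ_P/(λ_P+λ_Q) = 2/5.4 ≈ 0.3704.
So K ~ Binomial(4, 2/5.4): P(K = 1) = C(4,1) · (2/5.4)^1 · (3.4/5.4)^3 ≈ 0.3698.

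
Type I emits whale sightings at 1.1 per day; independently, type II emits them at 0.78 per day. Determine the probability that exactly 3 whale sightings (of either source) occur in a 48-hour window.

Independent Poisson processes superpose: combined rate λ = 1.1 + 0.78 = 1.88 per day.
Over the interval, μ = 1.88 × 2 = 3.76 (a 48-hour window = 2 days).
P(N = 3) = e^(−3.76) · 3.76^3/3! ≈ 0.2063.

0.2063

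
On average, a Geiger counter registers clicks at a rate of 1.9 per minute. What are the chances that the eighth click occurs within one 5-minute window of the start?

Over the interval, μ = 1.9 × 5 = 9.5 (a 5-minute window = 5 minutes).
The eighth arrival falls in the interval iff at least 8 events occur there: P(S_8 ≤ t) = P(N ≥ 8) = 1 − P(N ≤ 7) ≈ 0.7313.

0.7313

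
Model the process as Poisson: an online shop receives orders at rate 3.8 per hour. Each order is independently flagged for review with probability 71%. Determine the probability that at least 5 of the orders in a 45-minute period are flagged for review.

Thinning: the orders that are flagged for review themselves form a Poisson process with rate 0.71 × 3.8 = 2.698 per hour.
Over the interval, μ = 2.698 × 0.75 = 2.0235 (a 45-minute period = 0.75 hours).
P(N ≥ 5) = 1 − P(N ≤ 4) ≈ 0.0548.

0.0548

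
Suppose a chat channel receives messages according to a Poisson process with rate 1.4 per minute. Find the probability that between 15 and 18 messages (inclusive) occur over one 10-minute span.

Over the interval, μ = 1.4 × 10 = 14 (a 10-minute span = 10 minutes).
P(15 ≤ N ≤ 18) = Σ_{j=15}^{18} e^(−14) · 14^j/j! ≈ 0.3122.

0.3122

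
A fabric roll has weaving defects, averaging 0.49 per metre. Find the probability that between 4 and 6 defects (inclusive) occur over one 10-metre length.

0.4973

Over the interval, μ = 0.49 × 10 = 4.9 (a 10-metre length = 10 metres).
P(4 ≤ N ≤ 6) = Σ_{j=4}^{6} e^(−4.9) · 4.9^j/j! ≈ 0.4973.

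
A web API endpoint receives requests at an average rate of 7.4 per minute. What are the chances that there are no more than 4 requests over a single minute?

0.1395

With mean μ = 7.4 per minute,
P(N ≤ 4) = Σ_{j=0}^{4} e^(−μ) μ^j/j! ≈ 0.1395.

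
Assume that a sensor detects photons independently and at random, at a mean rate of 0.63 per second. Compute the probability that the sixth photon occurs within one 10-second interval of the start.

0.6012

Over the interval, μ = 0.63 × 10 = 6.3 (a 10-second interval = 10 seconds).
The sixth arrival falls in the interval iff at least 6 events occur there: P(S_6 ≤ t) = P(N ≥ 6) = 1 − P(N ≤ 5) ≈ 0.6012.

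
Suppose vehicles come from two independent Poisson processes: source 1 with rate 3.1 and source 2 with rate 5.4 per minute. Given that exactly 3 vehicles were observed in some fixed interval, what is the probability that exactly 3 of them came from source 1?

0.0485

Given the total, each event is independently from source 1 with probability p = λ_1/(λ_1+λ_2) = 3.1/8.5 ≈ 0.3647.
So K ~ Binomial(3, 3.1/8.5): P(K = 3) = C(3,3) · (3.1/8.5)^3 · (5.4/8.5)^0 ≈ 0.0485.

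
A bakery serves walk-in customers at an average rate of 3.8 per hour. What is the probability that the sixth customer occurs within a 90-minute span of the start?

0.5050

Over the interval, μ = 3.8 × 1.5 = 5.7 (a 90-minute span = 1.5 hours).
The sixth arrival falls in the interval iff at least 6 events occur there: P(S_6 ≤ t) = P(N ≥ 6) = 1 − P(N ≤ 5) ≈ 0.5050.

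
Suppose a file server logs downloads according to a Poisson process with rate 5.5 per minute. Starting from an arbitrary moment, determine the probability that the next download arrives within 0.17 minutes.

Inter-arrival times are exponential with rate λ = 5.5 per minute.
P(T ≤ 0.17) = 1 − e^(−λt) = 1 − e^(−5.5 × 0.17) = 1 − e^(−0.935) ≈ 0.6074.

0.6074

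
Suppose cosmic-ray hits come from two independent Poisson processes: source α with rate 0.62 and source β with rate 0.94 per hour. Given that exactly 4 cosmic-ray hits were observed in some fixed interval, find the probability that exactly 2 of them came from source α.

Given the total, each event is independently from source α with probability p = λ_α/(λ_α+λ_β) = 0.62/1.56 ≈ 0.3974.
So K ~ Binomial(4, 0.62/1.56): P(K = 2) = C(4,2) · (0.62/1.56)^2 · (0.94/1.56)^2 ≈ 0.3441.

0.3441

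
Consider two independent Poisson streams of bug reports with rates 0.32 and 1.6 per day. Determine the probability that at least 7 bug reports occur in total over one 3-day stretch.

Independent Poisson processes superpose: combined rate λ = 0.32 + 1.6 = 1.92 per day.
Over the interval, μ = 1.92 × 3 = 5.76 (a 3-day stretch = 3 days).
P(N ≥ 7) = 1 − P(N ≤ 6) ≈ 0.3552.

0.3552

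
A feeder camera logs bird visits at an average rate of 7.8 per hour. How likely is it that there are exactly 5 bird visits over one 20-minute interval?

0.0735

Over the interval, μ = 7.8 × 1/3 = 2.6 (a 20-minute interval = 1/3 hours).
P(N = 5) = e^(−μ) μ^5/5! = e^(−2.6) · 2.6^5/120 ≈ 0.0735.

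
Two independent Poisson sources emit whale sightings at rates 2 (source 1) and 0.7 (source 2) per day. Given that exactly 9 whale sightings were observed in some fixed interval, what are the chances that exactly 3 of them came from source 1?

Given the total, each event is independently from source 1 with probability p = λ_1/(λ_1+λ_2) = 2/2.7 ≈ 0.7407.
So K ~ Binomial(9, 2/2.7): P(K = 3) = C(9,3) · (2/2.7)^3 · (0.7/2.7)^6 ≈ 0.0104.

0.0104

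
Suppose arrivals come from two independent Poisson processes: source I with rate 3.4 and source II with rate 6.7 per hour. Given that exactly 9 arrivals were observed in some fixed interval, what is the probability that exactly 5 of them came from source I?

Given the total, each event is independently from source I with probability p = λ_I/(λ_I+λ_II) = 3.4/10.1 ≈ 0.3366.
So K ~ Binomial(9, 3.4/10.1): P(K = 5) = C(9,5) · (3.4/10.1)^5 · (6.7/10.1)^4 ≈ 0.1055.

0.1055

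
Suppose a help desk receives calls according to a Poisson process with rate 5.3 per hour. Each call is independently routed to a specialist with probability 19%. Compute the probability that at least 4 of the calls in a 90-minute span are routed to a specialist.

Thinning: the calls that are routed to a specialist themselves form a Poisson process with rate 0.19 × 5.3 = 1.007 per hour.
Over the interval, μ = 1.007 × 1.5 = 1.5105 (a 90-minute span = 1.5 hours).
P(N ≥ 4) = 1 − P(N ≤ 3) ≈ 0.0670.

0.0670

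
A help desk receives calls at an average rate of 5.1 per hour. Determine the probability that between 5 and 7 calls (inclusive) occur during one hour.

0.4329

With mean μ = 5.1 per hour,
P(5 ≤ N ≤ 7) = Σ_{j=5}^{7} e^(−5.1) · 5.1^j/j! ≈ 0.4329.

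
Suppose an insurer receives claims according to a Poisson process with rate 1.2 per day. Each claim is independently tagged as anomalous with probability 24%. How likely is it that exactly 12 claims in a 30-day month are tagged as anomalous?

0.0639

Thinning: the claims that are tagged as anomalous themselves form a Poisson process with rate 0.24 × 1.2 = 0.288 per day.
Over the interval, μ = 0.288 × 30 = 8.64 (a 30-day month = 30 days).
P(N = 12) = e^(−8.64) · 8.64^12/12! ≈ 0.0639.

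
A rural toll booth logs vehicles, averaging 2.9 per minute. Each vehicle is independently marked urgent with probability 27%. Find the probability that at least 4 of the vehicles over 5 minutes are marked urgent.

0.5497

Thinning: the vehicles that are marked urgent themselves form a Poisson process with rate 0.27 × 2.9 = 0.783 per minute.
Over the interval, μ = 0.783 × 5 = 3.915 (5 minutes).
P(N ≥ 4) = 1 − P(N ≤ 3) ≈ 0.5497.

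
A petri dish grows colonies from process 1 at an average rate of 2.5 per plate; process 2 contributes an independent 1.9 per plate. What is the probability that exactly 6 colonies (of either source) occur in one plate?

0.1237

Independent Poisson processes superpose: combined rate λ = 2.5 + 1.9 = 4.4 per plate.
So μ = 4.4.
P(N = 6) = e^(−4.4) · 4.4^6/6! ≈ 0.1237.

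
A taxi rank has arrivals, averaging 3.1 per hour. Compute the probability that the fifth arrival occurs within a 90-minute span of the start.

0.4961

Over the interval, μ = 3.1 × 1.5 = 4.65 (a 90-minute span = 1.5 hours).
The fifth arrival falls in the interval iff at least 5 events occur there: P(S_5 ≤ t) = P(N ≥ 5) = 1 − P(N ≤ 4) ≈ 0.4961.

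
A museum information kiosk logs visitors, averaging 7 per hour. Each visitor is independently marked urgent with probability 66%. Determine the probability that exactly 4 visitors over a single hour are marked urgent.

0.1870

Thinning: the visitors that are marked urgent themselves form a Poisson process with rate 0.66 × 7 = 4.62 per hour.
So μ = 4.62.
P(N = 4) = e^(−4.62) · 4.62^4/4! ≈ 0.1870.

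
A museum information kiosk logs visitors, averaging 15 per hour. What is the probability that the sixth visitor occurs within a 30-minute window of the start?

Over the interval, μ = 15 × 0.5 = 7.5 (a 30-minute window = 0.5 hours).
The sixth arrival falls in the interval iff at least 6 events occur there: P(S_6 ≤ t) = P(N ≥ 6) = 1 − P(N ≤ 5) ≈ 0.7586.

0.7586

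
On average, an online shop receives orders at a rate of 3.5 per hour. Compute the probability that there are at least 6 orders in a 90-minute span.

0.4278

Over the interval, μ = 3.5 × 1.5 = 5.25 (a 90-minute span = 1.5 hours).
P(N ≥ 6) = 1 − P(N ≤ 5) = 1 − Σ_{j=0}^{5} e^(−μ) μ^j/j! ≈ 0.4278.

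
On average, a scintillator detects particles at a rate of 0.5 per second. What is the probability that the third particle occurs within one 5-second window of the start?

0.4562

Over the interval, μ = 0.5 × 5 = 2.5 (a 5-second window = 5 seconds).
The third arrival falls in the interval iff at least 3 events occur there: P(S_3 ≤ t) = P(N ≥ 3) = 1 − P(N ≤ 2) ≈ 0.4562.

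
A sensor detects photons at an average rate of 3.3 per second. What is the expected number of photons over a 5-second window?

E[N] = λt = 3.3 × 5 = 16.5 (a 5-second window = 5 seconds).

16.5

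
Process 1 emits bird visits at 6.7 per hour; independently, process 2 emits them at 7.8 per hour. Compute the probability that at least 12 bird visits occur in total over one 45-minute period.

Independent Poisson processes superpose: combined rate λ = 6.7 + 7.8 = 14.5 per hour.
Over the interval, μ = 14.5 × 0.75 = 10.875 (a 45-minute period = 0.75 hours).
P(N ≥ 12) = 1 − P(N ≤ 11) ≈ 0.4058.

0.4058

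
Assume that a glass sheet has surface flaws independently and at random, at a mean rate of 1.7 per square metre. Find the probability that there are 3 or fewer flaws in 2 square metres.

0.5584

Over the interval, μ = 1.7 × 2 = 3.4 (2 square metres).
P(N ≤ 3) = Σ_{j=0}^{3} e^(−μ) μ^j/j! ≈ 0.5584.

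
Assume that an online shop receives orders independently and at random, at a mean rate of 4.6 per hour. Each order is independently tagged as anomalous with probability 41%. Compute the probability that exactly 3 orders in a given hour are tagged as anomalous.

0.1696

Thinning: the orders that are tagged as anomalous themselves form a Poisson process with rate 0.41 × 4.6 = 1.886 per hour.
So μ = 1.886.
P(N = 3) = e^(−1.886) · 1.886^3/3! ≈ 0.1696.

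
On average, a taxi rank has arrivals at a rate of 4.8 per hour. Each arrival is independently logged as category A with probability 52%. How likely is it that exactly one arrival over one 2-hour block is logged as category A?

0.0339

Thinning: the arrivals that are logged as category A themselves form a Poisson process with rate 0.52 × 4.8 = 2.496 per hour.
Over the interval, μ = 2.496 × 2 = 4.992 (a 2-hour block = 2 hours).
P(N = 1) = e^(−4.992) · 4.992^1/1! ≈ 0.0339.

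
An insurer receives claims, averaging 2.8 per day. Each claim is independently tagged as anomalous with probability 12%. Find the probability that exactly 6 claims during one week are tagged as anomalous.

0.0224

Thinning: the claims that are tagged as anomalous themselves form a Poisson process with rate 0.12 × 2.8 = 0.336 per day.
Over the interval, μ = 0.336 × 7 = 2.352 (a week = 7 days).
P(N = 6) = e^(−2.352) · 2.352^6/6! ≈ 0.0224.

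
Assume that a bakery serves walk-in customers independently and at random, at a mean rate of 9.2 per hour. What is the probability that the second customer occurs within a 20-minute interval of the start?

0.8106

Over the interval, μ = 9.2 × 1/3 ≈ 3.06667 (a 20-minute interval = 1/3 hours).
The second arrival falls in the interval iff at least 2 events occur there: P(S_2 ≤ t) = P(N ≥ 2) = 1 − P(N ≤ 1) ≈ 0.8106.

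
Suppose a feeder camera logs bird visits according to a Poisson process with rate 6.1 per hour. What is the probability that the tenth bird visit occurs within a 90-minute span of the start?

0.4323

Over the interval, μ = 6.1 × 1.5 = 9.15 (a 90-minute span = 1.5 hours).
The tenth arrival falls in the interval iff at least 10 events occur there: P(S_10 ≤ t) = P(N ≥ 10) = 1 − P(N ≤ 9) ≈ 0.4323.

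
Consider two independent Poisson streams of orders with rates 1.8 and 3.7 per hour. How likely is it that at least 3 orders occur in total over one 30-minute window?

Independent Poisson processes superpose: combined rate λ = 1.8 + 3.7 = 5.5 per hour.
Over the interval, μ = 5.5 × 0.5 = 2.75 (a 30-minute window = 0.5 hours).
P(N ≥ 3) = 1 − P(N ≤ 2) ≈ 0.5185.

0.5185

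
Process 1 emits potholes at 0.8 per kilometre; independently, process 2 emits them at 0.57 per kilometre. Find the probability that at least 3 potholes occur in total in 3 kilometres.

Independent Poisson processes superpose: combined rate λ = 0.8 + 0.57 = 1.37 per kilometre.
Over the interval, μ = 1.37 × 3 = 4.11 (3 kilometres).
P(N ≥ 3) = 1 − P(N ≤ 2) ≈ 0.7776.

0.7776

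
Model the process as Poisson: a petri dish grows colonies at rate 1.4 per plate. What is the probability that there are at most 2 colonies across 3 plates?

Over the interval, μ = 1.4 × 3 = 4.2 (3 plates).
P(N ≤ 2) = Σ_{j=0}^{2} e^(−μ) μ^j/j! ≈ 0.2102.

0.2102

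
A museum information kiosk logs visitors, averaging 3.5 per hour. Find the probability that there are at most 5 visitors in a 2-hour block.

Over the interval, μ = 3.5 × 2 = 7 (a 2-hour block = 2 hours).
P(N ≤ 5) = Σ_{j=0}^{5} e^(−μ) μ^j/j! ≈ 0.3007.

0.3007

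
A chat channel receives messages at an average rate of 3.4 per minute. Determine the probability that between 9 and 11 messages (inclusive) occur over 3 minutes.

Over the interval, μ = 3.4 × 3 = 10.2 (3 minutes).
P(9 ≤ N ≤ 11) = Σ_{j=9}^{11} e^(−10.2) · 10.2^j/j! ≈ 0.3631.

0.3631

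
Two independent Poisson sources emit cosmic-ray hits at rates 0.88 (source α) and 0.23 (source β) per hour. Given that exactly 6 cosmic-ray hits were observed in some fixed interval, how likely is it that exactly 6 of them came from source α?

Given the total, each event is independently from source α with probability p = λ_α/(λ_α+λ_β) = 0.88/1.11 ≈ 0.7928.
So K ~ Binomial(6, 0.88/1.11): P(K = 6) = C(6,6) · (0.88/1.11)^6 · (0.23/1.11)^0 ≈ 0.2483.

0.2483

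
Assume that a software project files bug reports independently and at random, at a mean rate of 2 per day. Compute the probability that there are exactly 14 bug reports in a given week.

0.1060

Over the interval, μ = 2 × 7 = 14 (a week = 7 days).
P(N = 14) = e^(−μ) μ^14/14! = e^(−14) · 14^14/87178291200 ≈ 0.1060.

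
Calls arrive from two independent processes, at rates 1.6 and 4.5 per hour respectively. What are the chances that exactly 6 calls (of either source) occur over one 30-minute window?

Independent Poisson processes superpose: combined rate λ = 1.6 + 4.5 = 6.1 per hour.
Over the interval, μ = 6.1 × 0.5 = 3.05 (a 30-minute window = 0.5 hours).
P(N = 6) = e^(−3.05) · 3.05^6/6! ≈ 0.0530.

0.0530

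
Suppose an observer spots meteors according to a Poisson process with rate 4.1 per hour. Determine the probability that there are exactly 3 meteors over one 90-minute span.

Over the interval, μ = 4.1 × 1.5 = 6.15 (a 90-minute span = 1.5 hours).
P(N = 3) = e^(−μ) μ^3/3! = e^(−6.15) · 6.15^3/6 ≈ 0.0827.

0.0827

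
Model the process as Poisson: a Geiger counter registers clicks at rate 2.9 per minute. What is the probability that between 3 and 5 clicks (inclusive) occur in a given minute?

0.4799

With mean μ = 2.9 per minute,
P(3 ≤ N ≤ 5) = Σ_{j=3}^{5} e^(−2.9) · 2.9^j/j! ≈ 0.4799.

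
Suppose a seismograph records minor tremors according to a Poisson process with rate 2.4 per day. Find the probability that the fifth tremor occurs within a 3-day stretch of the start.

0.8445

Over the interval, μ = 2.4 × 3 = 7.2 (a 3-day stretch = 3 days).
The fifth arrival falls in the interval iff at least 5 events occur there: P(S_5 ≤ t) = P(N ≥ 5) = 1 − P(N ≤ 4) ≈ 0.8445.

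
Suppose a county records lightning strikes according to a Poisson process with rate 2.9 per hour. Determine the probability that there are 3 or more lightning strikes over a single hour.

With mean μ = 2.9 per hour,
P(N ≥ 3) = 1 − P(N ≤ 2) = 1 − Σ_{j=0}^{2} e^(−μ) μ^j/j! ≈ 0.5540.

0.5540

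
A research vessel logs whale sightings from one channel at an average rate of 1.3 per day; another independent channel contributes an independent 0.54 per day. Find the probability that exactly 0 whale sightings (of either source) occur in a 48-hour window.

Independent Poisson processes superpose: combined rate λ = 1.3 + 0.54 = 1.84 per day.
Over the interval, μ = 1.84 × 2 = 3.68 (a 48-hour window = 2 days).
P(N = 0) = e^(−3.68) · 3.68^0/0! ≈ 0.0252.

0.0252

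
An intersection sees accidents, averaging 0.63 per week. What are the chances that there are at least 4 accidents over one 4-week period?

0.2467

Over the interval, μ = 0.63 × 4 = 2.52 (a 4-week period = 4 weeks).
P(N ≥ 4) = 1 − P(N ≤ 3) = 1 − Σ_{j=0}^{3} e^(−μ) μ^j/j! ≈ 0.2467.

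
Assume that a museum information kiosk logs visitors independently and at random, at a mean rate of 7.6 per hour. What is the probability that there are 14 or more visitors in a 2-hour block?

0.6556

Over the interval, μ = 7.6 × 2 = 15.2 (a 2-hour block = 2 hours).
P(N ≥ 14) = 1 − P(N ≤ 13) = 1 − Σ_{j=0}^{13} e^(−μ) μ^j/j! ≈ 0.6556.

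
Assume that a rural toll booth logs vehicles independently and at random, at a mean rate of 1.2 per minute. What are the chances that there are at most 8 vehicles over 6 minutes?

Over the interval, μ = 1.2 × 6 = 7.2 (6 minutes).
P(N ≤ 8) = Σ_{j=0}^{8} e^(−μ) μ^j/j! ≈ 0.7027.

0.7027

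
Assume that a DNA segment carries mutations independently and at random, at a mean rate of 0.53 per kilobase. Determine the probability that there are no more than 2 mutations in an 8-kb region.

Over the interval, μ = 0.53 × 8 = 4.24 (an 8-kb region = 8 kilobases).
P(N ≤ 2) = Σ_{j=0}^{2} e^(−μ) μ^j/j! ≈ 0.2050.

0.2050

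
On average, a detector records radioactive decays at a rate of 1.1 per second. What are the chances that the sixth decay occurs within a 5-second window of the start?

0.4711

Over the interval, μ = 1.1 × 5 = 5.5 (a 5-second window = 5 seconds).
The sixth arrival falls in the interval iff at least 6 events occur there: P(S_6 ≤ t) = P(N ≥ 6) = 1 − P(N ≤ 5) ≈ 0.4711.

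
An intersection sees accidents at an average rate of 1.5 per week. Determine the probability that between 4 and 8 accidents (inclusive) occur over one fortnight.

Over the interval, μ = 1.5 × 2 = 3 (a fortnight = 2 weeks).
P(4 ≤ N ≤ 8) = Σ_{j=4}^{8} e^(−3) · 3^j/j! ≈ 0.3490.

0.3490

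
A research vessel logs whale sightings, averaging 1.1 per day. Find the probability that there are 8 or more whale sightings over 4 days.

Over the interval, μ = 1.1 × 4 = 4.4 (4 days).
P(N ≥ 8) = 1 − P(N ≤ 7) = 1 − Σ_{j=0}^{7} e^(−μ) μ^j/j! ≈ 0.0786.

0.0786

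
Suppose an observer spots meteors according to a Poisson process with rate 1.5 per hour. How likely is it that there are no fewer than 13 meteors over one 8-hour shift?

0.4240

Over the interval, μ = 1.5 × 8 = 12 (an 8-hour shift = 8 hours).
P(N ≥ 13) = 1 − P(N ≤ 12) = 1 − Σ_{j=0}^{12} e^(−μ) μ^j/j! ≈ 0.4240.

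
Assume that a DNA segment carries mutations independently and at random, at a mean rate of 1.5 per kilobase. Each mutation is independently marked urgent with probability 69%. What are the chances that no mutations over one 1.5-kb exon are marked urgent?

0.2117

Thinning: the mutations that are marked urgent themselves form a Poisson process with rate 0.69 × 1.5 = 1.035 per kilobase.
Over the interval, μ = 1.035 × 1.5 = 1.5525 (a 1.5-kb exon = 1.5 kilobases).
P(N = 0) = e^(−1.5525) · 1.5525^0/0! ≈ 0.2117.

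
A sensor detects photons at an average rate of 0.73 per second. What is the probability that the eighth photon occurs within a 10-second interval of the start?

Over the interval, μ = 0.73 × 10 = 7.3 (a 10-second interval = 10 seconds).
The eighth arrival falls in the interval iff at least 8 events occur there: P(S_8 ≤ t) = P(N ≥ 8) = 1 − P(N ≤ 7) ≈ 0.4459.

0.4459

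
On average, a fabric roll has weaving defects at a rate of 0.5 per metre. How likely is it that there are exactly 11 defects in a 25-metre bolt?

Over the interval, μ = 0.5 × 25 = 12.5 (a 25-metre bolt = 25 metres).
P(N = 11) = e^(−μ) μ^11/11! = e^(−12.5) · 12.5^11/39916800 ≈ 0.1087.

0.1087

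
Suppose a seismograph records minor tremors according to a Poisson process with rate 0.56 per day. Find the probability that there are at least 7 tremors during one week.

0.1025

Over the interval, μ = 0.56 × 7 = 3.92 (a week = 7 days).
P(N ≥ 7) = 1 − P(N ≤ 6) = 1 − Σ_{j=0}^{6} e^(−μ) μ^j/j! ≈ 0.1025.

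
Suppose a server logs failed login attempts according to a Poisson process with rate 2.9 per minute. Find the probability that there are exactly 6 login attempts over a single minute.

With mean μ = 2.9 per minute,
P(N = 6) = e^(−μ) μ^6/6! = e^(−2.9) · 2.9^6/720 ≈ 0.0455.

0.0455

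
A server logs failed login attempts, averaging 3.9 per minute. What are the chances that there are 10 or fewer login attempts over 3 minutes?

Over the interval, μ = 3.9 × 3 = 11.7 (3 minutes).
P(N ≤ 10) = Σ_{j=0}^{10} e^(−μ) μ^j/j! ≈ 0.3794.

0.3794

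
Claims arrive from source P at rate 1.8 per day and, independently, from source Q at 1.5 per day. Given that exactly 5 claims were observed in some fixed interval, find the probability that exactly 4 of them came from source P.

Given the total, each event is independently from source P with probability p = λ_P/(λ_P+λ_Q) = 1.8/3.3 ≈ 0.5455.
So K ~ Binomial(5, 1.8/3.3): P(K = 4) = C(5,4) · (1.8/3.3)^4 · (1.5/3.3)^1 ≈ 0.2012.

0.2012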